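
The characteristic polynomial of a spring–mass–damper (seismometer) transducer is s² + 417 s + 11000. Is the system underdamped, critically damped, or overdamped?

a² − 4b = 130000 > 0 (two distinct real roots); the system is overdamped.

overdamped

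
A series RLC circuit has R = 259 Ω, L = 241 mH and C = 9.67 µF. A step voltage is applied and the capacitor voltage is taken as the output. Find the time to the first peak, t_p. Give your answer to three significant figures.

For a series RLC circuit (capacitor voltage as output), ω_n = 1/√(LC) = 1/√(241 mH · 9.67 µF) = 655 rad/s.
ζ = (R/2)·√(C/L) = (259/2)·√(9.67 µF/241 mH) = 0.820.
ω_d = 655·√(1 − 0.820²) = 375 rad/s. t_p = π/ω_d = 0.00839 s.

t_p ≈ 0.00839 s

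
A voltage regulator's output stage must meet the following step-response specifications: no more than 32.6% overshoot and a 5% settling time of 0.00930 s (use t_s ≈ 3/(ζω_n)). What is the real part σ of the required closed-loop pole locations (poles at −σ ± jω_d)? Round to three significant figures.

σ ≈ 323

The settling-time spec alone fixes σ = ζω_n = 3/t_s = 3/0.00930 = 323.
(Overshoot then fixes ζ = 0.336 and hence ω_d = σ·√(1−ζ²)/ζ = 904 rad/s.)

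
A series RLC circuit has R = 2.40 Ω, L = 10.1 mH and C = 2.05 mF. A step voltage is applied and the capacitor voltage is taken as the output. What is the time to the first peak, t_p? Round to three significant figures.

For a series RLC circuit (capacitor voltage as output), ω_n = 1/√(LC) = 1/√(10.1 mH · 2.05 mF) = 220 rad/s.
ζ = (R/2)·√(C/L) = (2.40/2)·√(2.05 mF/10.1 mH) = 0.541.
The damped frequency ω_d = ω_n√(1−ζ²) = 185 rad/s. t_p = π/ω_d = 0.0170 s.

t_p ≈ 0.0170 s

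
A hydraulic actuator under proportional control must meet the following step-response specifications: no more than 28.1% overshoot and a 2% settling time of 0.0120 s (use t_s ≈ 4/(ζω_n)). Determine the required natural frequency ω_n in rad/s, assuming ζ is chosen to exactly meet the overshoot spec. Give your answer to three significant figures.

ω_n ≈ 890 rad/s

From %OS = 100·exp(−πζ/√(1−ζ²)), invert to get ζ = −ln(OS)/√(π² + ln²(OS)) with OS = 0.281.
−ln 0.281 = 1.269, so ζ = 1.269/√(π² + 1.611) = 0.375.
From t_s ≈ 4/(ζω_n): ω_n = 4/(ζ·t_s) = 4/(0.375·0.0120) = 890 rad/s.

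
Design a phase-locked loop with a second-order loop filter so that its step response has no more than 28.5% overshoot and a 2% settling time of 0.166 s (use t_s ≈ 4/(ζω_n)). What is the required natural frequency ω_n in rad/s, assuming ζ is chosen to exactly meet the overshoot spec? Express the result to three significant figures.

From %OS = 100·exp(−πζ/√(1−ζ²)), invert to get ζ = −ln(OS)/√(π² + ln²(OS)) with OS = 0.285.
−ln 0.285 = 1.255, so ζ = 1.255/√(π² + 1.576) = 0.371.
From t_s ≈ 4/(ζω_n): ω_n = 4/(ζ·t_s) = 4/(0.371·0.166) = 64.9 rad/s.

ω_n ≈ 64.9 rad/s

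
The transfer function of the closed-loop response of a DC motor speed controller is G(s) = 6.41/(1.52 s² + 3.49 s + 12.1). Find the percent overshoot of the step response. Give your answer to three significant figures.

%OS ≈ 24.7%

Dividing through by 1.52: denominator becomes s² + 2.296 s + 7.961.
So ω_n = √7.961 = 2.82 rad/s and ζ = 2.296/(2·2.82) = 0.407.
Overshoot: exp(−π·0.407/√(1−0.407²)) = 0.247, i.e. 24.7%.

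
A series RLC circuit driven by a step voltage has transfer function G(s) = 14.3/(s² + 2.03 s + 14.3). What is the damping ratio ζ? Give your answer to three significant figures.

ζ ≈ 0.268

Comparing the denominator to s² + 2ζω_n s + ω_n²: ω_n = √14.3 = 3.78 rad/s, and 2ζω_n = 2.03 so ζ = 2.03/(2·3.78) = 0.268.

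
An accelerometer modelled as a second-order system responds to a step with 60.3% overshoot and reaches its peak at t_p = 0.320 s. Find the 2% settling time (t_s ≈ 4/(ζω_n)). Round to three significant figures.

t_s ≈ 2.53 s

ζ from %OS: ζ = |ln 0.603|/√(π²+ln²0.603) = 0.159.
From t_p = π/ω_d, ω_d = π/0.320 = 9.82 rad/s, so ω_n = ω_d/√(1−ζ²) = 9.94 rad/s.
t_s ≈ 4/(ζω_n) = 4/(0.159·9.94) = 2.53 s.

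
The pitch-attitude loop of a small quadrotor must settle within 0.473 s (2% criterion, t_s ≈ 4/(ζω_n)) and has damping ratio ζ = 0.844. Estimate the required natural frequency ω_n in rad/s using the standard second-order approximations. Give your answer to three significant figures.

Rearranging t_s ≈ 4/(ζω_n) gives ω_n = 4/(ζ·t_s) = 4/(0.844 × 0.473) = 10.0 rad/s.

ω_n ≈ 10.0 rad/s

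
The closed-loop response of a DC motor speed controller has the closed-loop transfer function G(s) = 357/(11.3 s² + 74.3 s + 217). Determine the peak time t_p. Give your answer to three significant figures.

t_p ≈ 1.08 s

Dividing through by 11.3: denominator becomes s² + 6.575 s + 19.20.
So ω_n = √19.20 = 4.38 rad/s and ζ = 6.575/(2·4.38) = 0.750.
The damped frequency ω_d = ω_n√(1−ζ²) = 2.90 rad/s. t_p = π/ω_d = 1.08 s.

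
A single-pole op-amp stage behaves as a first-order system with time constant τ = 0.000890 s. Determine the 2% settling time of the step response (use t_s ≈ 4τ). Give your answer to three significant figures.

t_s ≈ 4τ = 0.00356 s.

t_s ≈ 0.00356 s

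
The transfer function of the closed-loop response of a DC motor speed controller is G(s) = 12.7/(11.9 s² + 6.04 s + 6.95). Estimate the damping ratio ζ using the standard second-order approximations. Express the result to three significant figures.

Dividing through by 11.9: denominator becomes s² + 0.5076 s + 0.5840.
So ω_n = √0.5840 = 0.764 rad/s and ζ = 0.5076/(2·0.764) = 0.332.

ζ ≈ 0.332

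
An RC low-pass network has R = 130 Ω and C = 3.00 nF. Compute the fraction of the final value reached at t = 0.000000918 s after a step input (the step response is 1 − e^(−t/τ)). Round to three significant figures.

τ = RC = 130 × 3.00 nF = 0.000000390 s.
y(t)/y_∞ = 1 − e^(−t/τ) = 1 − e^(−0.000000918/0.000000390) = 1 − e^(−2.35) = 0.905.

y/y_∞ ≈ 0.905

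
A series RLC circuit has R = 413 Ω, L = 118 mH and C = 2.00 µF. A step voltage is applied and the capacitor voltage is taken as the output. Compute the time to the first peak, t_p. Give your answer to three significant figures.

t_p ≈ 0.00290 s

For a series RLC circuit (capacitor voltage as output), ω_n = 1/√(LC) = 1/√(118 mH · 2.00 µF) = 2060 rad/s.
ζ = (R/2)·√(C/L) = (413/2)·√(2.00 µF/118 mH) = 0.850.
ω_d = 2060·√(1 − 0.850²) = 1080 rad/s. t_p = π/ω_d = 0.00290 s.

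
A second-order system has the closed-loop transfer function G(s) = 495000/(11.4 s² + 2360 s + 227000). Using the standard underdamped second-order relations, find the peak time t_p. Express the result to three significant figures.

Dividing through by 11.4: denominator becomes s² + 207.0 s + 19910.
So ω_n = √19910 = 141 rad/s and ζ = 207.0/(2·141) = 0.734.
ω_d = ω_n√(1−ζ²) = 95.9 rad/s. t_p = π/ω_d = 0.0328 s.

t_p ≈ 0.0328 s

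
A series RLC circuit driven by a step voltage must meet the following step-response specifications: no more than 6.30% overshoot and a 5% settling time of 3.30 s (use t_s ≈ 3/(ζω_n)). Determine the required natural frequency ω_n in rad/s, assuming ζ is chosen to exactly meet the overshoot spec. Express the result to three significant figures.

ω_n ≈ 1.38 rad/s

Inverting the overshoot relation: ζ = |ln 0.0630|/√(π² + ln²0.0630) = 0.661.
From t_s ≈ 3/(ζω_n): ω_n = 3/(ζ·t_s) = 3/(0.661·3.30) = 1.38 rad/s.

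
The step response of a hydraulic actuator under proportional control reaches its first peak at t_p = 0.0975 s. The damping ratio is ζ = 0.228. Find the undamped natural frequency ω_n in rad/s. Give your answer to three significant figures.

Peak time t_p = π/ω_d, so ω_d = π/t_p = π/0.0975 = 32.2 rad/s.
ω_n = ω_d/√(1−ζ²) = 32.2/√0.948 = 33.1 rad/s.

ω_n ≈ 33.1 rad/s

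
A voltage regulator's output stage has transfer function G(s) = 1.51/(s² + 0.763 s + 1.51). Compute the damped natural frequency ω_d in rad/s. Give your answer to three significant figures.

Matching coefficients with s² + 2ζω_n s + ω_n² gives ω_n² = 1.51 ⇒ ω_n = 1.23 rad/s, and ζ = 0.763/(2ω_n) = 0.310.
The damped frequency ω_d = ω_n√(1−ζ²) = 1.17 rad/s.

ω_d ≈ 1.17 rad/s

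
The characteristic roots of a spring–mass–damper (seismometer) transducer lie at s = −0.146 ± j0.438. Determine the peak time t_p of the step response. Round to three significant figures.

t_p ≈ 7.17 s

t_p = π/ω_d with ω_d = 0.438 (the imaginary part), so t_p = 7.17 s.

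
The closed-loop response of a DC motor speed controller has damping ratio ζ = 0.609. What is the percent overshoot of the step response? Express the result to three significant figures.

%OS ≈ 8.96%

For an underdamped second-order system, %OS = 100·exp(−πζ/√(1−ζ²)).
πζ/√(1−ζ²) = π·0.609/√(1−0.371) = 2.412, so %OS = 100·e^(−2.412) = 8.96%.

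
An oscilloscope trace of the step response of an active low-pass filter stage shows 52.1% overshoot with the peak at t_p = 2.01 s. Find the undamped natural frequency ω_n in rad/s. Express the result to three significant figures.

ω_n ≈ 1.60 rad/s

The overshoot fixes ζ = −ln(OS)/√(π²+ln²(OS)) = 0.203.
From t_p = π/ω_d, ω_d = π/2.01 = 1.56 rad/s, so ω_n = ω_d/√(1−ζ²) = 1.60 rad/s.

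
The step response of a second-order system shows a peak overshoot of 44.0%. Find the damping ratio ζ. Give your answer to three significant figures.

Inverting the overshoot relation: ζ = |ln 0.440|/√(π² + ln²0.440) = 0.253.

ζ ≈ 0.253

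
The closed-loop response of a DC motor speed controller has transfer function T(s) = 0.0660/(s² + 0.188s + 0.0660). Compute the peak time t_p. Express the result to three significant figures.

t_p ≈ 13.1 s

Comparing the denominator to s² + 2ζω_n s + ω_n²: ω_n = √0.0660 = 0.257 rad/s, and 2ζω_n = 0.188 so ζ = 0.188/(2·0.257) = 0.366.
ω_d = 0.257·√(1 − 0.366²) = 0.239 rad/s. Then t_p = π/ω_d = 13.1 s.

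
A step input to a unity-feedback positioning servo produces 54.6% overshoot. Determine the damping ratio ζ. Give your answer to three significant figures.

ζ ≈ 0.189

ζ = −ln(OS)/√(π² + (ln OS)²). With OS = 0.546, ln OS = −0.6051 and ζ = 0.6051/3.199 = 0.189.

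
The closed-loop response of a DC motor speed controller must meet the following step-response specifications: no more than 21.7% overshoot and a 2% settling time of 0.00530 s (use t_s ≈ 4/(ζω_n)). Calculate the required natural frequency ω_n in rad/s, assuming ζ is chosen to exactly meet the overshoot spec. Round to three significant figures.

Inverting the overshoot relation: ζ = |ln 0.217|/√(π² + ln²0.217) = 0.437.
From t_s ≈ 4/(ζω_n): ω_n = 4/(ζ·t_s) = 4/(0.437·0.00530) = 1730 rad/s.

ω_n ≈ 1730 rad/s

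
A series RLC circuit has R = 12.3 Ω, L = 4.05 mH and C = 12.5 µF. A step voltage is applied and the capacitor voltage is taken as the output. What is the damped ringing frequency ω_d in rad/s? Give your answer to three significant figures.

For a series RLC circuit (capacitor voltage as output), ω_n = 1/√(LC) = 1/√(4.05 mH · 12.5 µF) = 4440 rad/s.
ζ = (R/2)·√(C/L) = (12.3/2)·√(12.5 µF/4.05 mH) = 0.342.
ω_d = 4440·√(1 − 0.342²) = 4180 rad/s.

ω_d ≈ 4180 rad/s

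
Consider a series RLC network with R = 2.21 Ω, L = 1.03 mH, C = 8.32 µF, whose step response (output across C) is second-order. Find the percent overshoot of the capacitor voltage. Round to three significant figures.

For a series RLC circuit (capacitor voltage as output), ω_n = 1/√(LC) = 1/√(1.03 mH · 8.32 µF) = 10800 rad/s.
ζ = (R/2)·√(C/L) = (2.21/2)·√(8.32 µF/1.03 mH) = 0.0993.
%OS = 100·exp(−πζ/√(1−ζ²)) = 73.1%.

%OS ≈ 73.1%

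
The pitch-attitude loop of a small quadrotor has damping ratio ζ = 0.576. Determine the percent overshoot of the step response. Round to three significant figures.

%OS ≈ 10.9%

For an underdamped second-order system, %OS = 100·exp(−πζ/√(1−ζ²)).
πζ/√(1−ζ²) = π·0.576/√(1−0.332) = 2.214, so %OS = 100·e^(−2.214) = 10.9%.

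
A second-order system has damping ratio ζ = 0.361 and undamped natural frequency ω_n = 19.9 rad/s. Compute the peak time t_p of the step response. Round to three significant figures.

t_p ≈ 0.169 s

The damped frequency is ω_d = ω_n√(1−ζ²) = 19.9·√(1−0.130) = 18.6 rad/s.
Peak time t_p = π/ω_d = π/18.6 = 0.169 s.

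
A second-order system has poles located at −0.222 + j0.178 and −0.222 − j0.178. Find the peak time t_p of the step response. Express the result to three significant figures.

t_p = π/ω_d with ω_d = 0.178 (the imaginary part), so t_p = 17.6 s.

t_p ≈ 17.6 s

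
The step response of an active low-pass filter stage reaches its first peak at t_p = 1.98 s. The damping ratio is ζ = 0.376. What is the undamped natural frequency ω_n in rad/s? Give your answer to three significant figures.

ω_n ≈ 1.71 rad/s

Peak time t_p = π/ω_d, so ω_d = π/t_p = π/1.98 = 1.59 rad/s.
ω_n = ω_d/√(1−ζ²) = 1.59/√0.859 = 1.71 rad/s.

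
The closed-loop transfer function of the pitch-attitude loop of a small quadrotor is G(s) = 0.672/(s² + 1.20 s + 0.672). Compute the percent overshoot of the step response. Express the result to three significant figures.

ω_n = √0.672 = 0.820 rad/s; ζ = 1.20/(2·0.820) = 0.732.
%OS = 100 e^{−πζ/√(1−ζ²)} with ζ = 0.732 gives 3.42%.

%OS ≈ 3.42%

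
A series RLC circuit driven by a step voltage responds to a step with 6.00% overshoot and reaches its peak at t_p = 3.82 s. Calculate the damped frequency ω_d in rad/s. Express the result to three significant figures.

t_p = π/ω_d, so ω_d = π/3.82 = 0.822 rad/s.

ω_d ≈ 0.822 rad/s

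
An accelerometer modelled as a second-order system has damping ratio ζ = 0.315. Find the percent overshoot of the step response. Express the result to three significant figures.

%OS ≈ 35.3%

For an underdamped second-order system, %OS = 100·exp(−πζ/√(1−ζ²)).
πζ/√(1−ζ²) = π·0.315/√(1−0.0992) = 1.043, so %OS = 100·e^(−1.043) = 35.3%.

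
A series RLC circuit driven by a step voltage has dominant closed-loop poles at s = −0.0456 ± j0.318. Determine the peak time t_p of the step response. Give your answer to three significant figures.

t_p = π/ω_d with ω_d = 0.318 (the imaginary part), so t_p = 9.88 s.

t_p ≈ 9.88 s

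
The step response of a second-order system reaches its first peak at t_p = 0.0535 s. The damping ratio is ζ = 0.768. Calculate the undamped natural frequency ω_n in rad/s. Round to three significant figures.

Peak time t_p = π/ω_d, so ω_d = π/t_p = π/0.0535 = 58.7 rad/s.
ω_n = ω_d/√(1−ζ²) = 58.7/√0.410 = 91.7 rad/s.

ω_n ≈ 91.7 rad/s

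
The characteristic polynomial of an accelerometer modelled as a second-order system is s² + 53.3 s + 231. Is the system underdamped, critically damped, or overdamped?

a² − 4b = 1900 > 0 (two distinct real roots); the system is overdamped.

overdamped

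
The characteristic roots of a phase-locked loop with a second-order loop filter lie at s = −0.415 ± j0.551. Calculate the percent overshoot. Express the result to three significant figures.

The poles are at −σ ± jω_d with σ = 0.415 and ω_d = 0.551, so ω_n = √(σ²+ω_d²) = 0.690 rad/s and ζ = σ/ω_n = 0.602.
%OS = 100·exp(−πζ/√(1−ζ²)) = 9.38%.

%OS ≈ 9.38%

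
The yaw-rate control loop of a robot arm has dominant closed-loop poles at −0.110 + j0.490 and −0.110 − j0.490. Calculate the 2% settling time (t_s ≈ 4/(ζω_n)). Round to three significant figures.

For poles at −σ ± jω_d, ζω_n = σ = 0.110, so t_s ≈ 4/σ = 36.4 s.

t_s ≈ 36.4 s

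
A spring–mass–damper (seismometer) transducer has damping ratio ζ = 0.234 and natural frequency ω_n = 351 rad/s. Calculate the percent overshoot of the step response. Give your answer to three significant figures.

For an underdamped second-order system, %OS = 100·exp(−πζ/√(1−ζ²)).
πζ/√(1−ζ²) = π·0.234/√(1−0.0548) = 0.7561, so %OS = 100·e^(−0.7561) = 46.9%.

%OS ≈ 46.9%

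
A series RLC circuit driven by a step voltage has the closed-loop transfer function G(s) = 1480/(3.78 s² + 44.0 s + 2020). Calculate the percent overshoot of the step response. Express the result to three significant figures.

%OS ≈ 44.2%

Dividing through by 3.78: denominator becomes s² + 11.64 s + 534.4.
So ω_n = √534.4 = 23.1 rad/s and ζ = 11.64/(2·23.1) = 0.252.
Overshoot: exp(−π·0.252/√(1−0.252²)) = 0.442, i.e. 44.2%.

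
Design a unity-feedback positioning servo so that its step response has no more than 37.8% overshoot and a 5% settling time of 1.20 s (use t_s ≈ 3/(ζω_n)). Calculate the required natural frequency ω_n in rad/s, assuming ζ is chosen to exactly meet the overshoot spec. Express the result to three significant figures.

Inverting the overshoot relation: ζ = |ln 0.378|/√(π² + ln²0.378) = 0.296.
From t_s ≈ 3/(ζω_n): ω_n = 3/(ζ·t_s) = 3/(0.296·1.20) = 8.45 rad/s.

ω_n ≈ 8.45 rad/s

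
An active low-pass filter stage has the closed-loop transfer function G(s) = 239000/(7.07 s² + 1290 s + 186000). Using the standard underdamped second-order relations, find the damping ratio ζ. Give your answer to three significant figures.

ζ ≈ 0.562

Dividing through by 7.07: denominator becomes s² + 182.5 s + 26310.
So ω_n = √26310 = 162 rad/s and ζ = 182.5/(2·162) = 0.562.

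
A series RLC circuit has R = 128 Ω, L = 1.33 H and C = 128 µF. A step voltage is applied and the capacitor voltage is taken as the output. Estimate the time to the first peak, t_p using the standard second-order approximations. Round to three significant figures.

t_p ≈ 0.0527 s

For a series RLC circuit (capacitor voltage as output), ω_n = 1/√(LC) = 1/√(1.33 H · 128 µF) = 76.6 rad/s.
ζ = (R/2)·√(C/L) = (128/2)·√(128 µF/1.33 H) = 0.628.
The damped frequency ω_d = ω_n√(1−ζ²) = 59.7 rad/s. t_p = π/ω_d = 0.0527 s.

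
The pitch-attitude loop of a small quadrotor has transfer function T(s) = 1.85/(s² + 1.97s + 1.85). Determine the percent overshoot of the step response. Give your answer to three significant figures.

%OS ≈ 3.69%

ω_n = √1.85 = 1.36 rad/s; ζ = 1.97/(2·1.36) = 0.724.
Overshoot: exp(−π·0.724/√(1−0.724²)) = 0.0369, i.e. 3.69%.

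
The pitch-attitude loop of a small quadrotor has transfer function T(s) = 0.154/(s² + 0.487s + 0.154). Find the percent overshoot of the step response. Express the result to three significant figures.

ω_n = √0.154 = 0.392 rad/s; ζ = 0.487/(2·0.392) = 0.620.
%OS = 100 e^{−πζ/√(1−ζ²)} with ζ = 0.620 gives 8.33%.

%OS ≈ 8.33%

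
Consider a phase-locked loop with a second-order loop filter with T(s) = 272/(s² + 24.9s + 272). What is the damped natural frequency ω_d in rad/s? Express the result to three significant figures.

ω_d ≈ 10.8 rad/s

ω_n = √272 = 16.5 rad/s; ζ = 24.9/(2·16.5) = 0.755.
The damped frequency ω_d = ω_n√(1−ζ²) = 10.8 rad/s.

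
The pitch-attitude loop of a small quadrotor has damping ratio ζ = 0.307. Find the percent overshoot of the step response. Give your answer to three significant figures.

For an underdamped second-order system, %OS = 100·exp(−πζ/√(1−ζ²)).
πζ/√(1−ζ²) = π·0.307/√(1−0.0942) = 1.013, so %OS = 100·e^(−1.013) = 36.3%.

%OS ≈ 36.3%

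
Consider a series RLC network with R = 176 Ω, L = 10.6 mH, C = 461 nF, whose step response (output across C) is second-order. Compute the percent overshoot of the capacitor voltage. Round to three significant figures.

%OS ≈ 10.7%

For a series RLC circuit (capacitor voltage as output), ω_n = 1/√(LC) = 1/√(10.6 mH · 461 nF) = 14300 rad/s.
ζ = (R/2)·√(C/L) = (176/2)·√(461 nF/10.6 mH) = 0.580.
Overshoot: exp(−π·0.580/√(1−0.580²)) = 0.107, i.e. 10.7%.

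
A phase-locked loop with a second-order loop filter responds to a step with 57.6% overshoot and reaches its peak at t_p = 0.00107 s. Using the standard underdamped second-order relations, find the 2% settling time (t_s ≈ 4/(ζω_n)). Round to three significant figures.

t_s ≈ 0.00776 s

ζ from %OS: ζ = |ln 0.576|/√(π²+ln²0.576) = 0.173.
From t_p = π/ω_d, ω_d = π/0.00107 = 2940 rad/s, so ω_n = ω_d/√(1−ζ²) = 2980 rad/s.
t_s ≈ 4/(ζω_n) = 4/(0.173·2980) = 0.00776 s.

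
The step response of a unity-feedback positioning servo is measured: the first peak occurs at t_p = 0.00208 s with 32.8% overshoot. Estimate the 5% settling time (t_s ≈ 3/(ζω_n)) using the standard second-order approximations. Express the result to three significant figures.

t_s ≈ 0.00560 s

From the overshoot, ζ = −ln(OS)/√(π²+ln²(OS)) = 0.334.
t_p = π/ω_d ⇒ ω_d = 1510 rad/s; then ω_n = ω_d/√(1−ζ²) = 1600 rad/s.
t_s ≈ 3/(ζω_n) = 3/(0.334·1600) = 0.00560 s.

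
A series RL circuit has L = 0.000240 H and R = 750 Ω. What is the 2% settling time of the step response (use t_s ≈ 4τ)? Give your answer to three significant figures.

t_s ≈ 0.00000128 s

τ = L/R = 0.000240/750 = 0.000000320 s.
t_s ≈ 4τ = 0.00000128 s.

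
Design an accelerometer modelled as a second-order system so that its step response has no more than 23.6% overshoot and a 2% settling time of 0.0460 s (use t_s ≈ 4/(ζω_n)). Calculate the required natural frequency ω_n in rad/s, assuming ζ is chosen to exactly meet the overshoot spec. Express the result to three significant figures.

ω_n ≈ 208 rad/s

From %OS = 100·exp(−πζ/√(1−ζ²)), invert to get ζ = −ln(OS)/√(π² + ln²(OS)) with OS = 0.236.
−ln 0.236 = 1.444, so ζ = 1.444/√(π² + 2.085) = 0.418.
Then ω_n = 4/(ζ t_s) = 4/(0.418 × 0.0460) = 208 rad/s.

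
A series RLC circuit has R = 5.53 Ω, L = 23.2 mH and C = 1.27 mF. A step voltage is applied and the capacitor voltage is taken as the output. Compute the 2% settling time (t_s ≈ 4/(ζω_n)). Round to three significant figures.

For a series RLC circuit (capacitor voltage as output), ω_n = 1/√(LC) = 1/√(23.2 mH · 1.27 mF) = 184 rad/s.
ζ = (R/2)·√(C/L) = (5.53/2)·√(1.27 mF/23.2 mH) = 0.647.
t_s ≈ 4/(ζω_n) = 0.0336 s.

t_s ≈ 0.0336 s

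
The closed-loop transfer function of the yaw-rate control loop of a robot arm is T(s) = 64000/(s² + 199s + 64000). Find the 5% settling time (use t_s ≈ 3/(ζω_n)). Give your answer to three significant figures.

t_s ≈ 0.0302 s

Comparing the denominator to s² + 2ζω_n s + ω_n²: ω_n = √64000 = 253 rad/s, and 2ζω_n = 199 so ζ = 199/(2·253) = 0.393.
t_s ≈ 3/(ζω_n) = 3/(0.393·253) = 0.0302 s.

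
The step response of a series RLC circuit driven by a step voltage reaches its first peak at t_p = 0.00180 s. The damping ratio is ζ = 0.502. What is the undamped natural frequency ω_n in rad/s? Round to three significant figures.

ω_n ≈ 2020 rad/s

Peak time t_p = π/ω_d, so ω_d = π/t_p = π/0.00180 = 1750 rad/s.
ω_n = ω_d/√(1−ζ²) = 1750/√0.748 = 2020 rad/s.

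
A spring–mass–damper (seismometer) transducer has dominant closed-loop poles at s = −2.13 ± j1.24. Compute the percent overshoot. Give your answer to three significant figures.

The poles are at −σ ± jω_d with σ = 2.13 and ω_d = 1.24, so ω_n = √(σ²+ω_d²) = 2.46 rad/s and ζ = σ/ω_n = 0.864.
%OS = 100·exp(−πζ/√(1−ζ²)) = 0.453%.

%OS ≈ 0.453%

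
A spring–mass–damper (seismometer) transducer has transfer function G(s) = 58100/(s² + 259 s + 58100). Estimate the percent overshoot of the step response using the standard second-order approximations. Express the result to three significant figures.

%OS ≈ 13.5%

Matching coefficients with s² + 2ζω_n s + ω_n² gives ω_n² = 58100 ⇒ ω_n = 241 rad/s, and ζ = 259/(2ω_n) = 0.537.
%OS = 100 e^{−πζ/√(1−ζ²)} with ζ = 0.537 gives 13.5%.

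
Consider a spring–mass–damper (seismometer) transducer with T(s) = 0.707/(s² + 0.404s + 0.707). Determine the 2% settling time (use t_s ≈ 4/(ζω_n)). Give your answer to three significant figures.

t_s ≈ 19.8 s

ω_n = √0.707 = 0.841 rad/s; ζ = 0.404/(2·0.841) = 0.240.
t_s ≈ 4/(ζω_n) = 4/(0.240·0.841) = 19.8 s.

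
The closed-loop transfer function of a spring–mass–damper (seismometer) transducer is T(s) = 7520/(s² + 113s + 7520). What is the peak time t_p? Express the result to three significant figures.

t_p ≈ 0.0478 s

ω_n = √7520 = 86.7 rad/s; ζ = 113/(2·86.7) = 0.652.
The damped frequency ω_d = ω_n√(1−ζ²) = 65.8 rad/s. Then t_p = π/ω_d = 0.0478 s.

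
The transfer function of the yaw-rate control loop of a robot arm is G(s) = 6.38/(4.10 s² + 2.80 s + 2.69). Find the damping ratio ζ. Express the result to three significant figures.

Dividing through by 4.10: denominator becomes s² + 0.6829 s + 0.6561.
So ω_n = √0.6561 = 0.810 rad/s and ζ = 0.6829/(2·0.810) = 0.422.

ζ ≈ 0.422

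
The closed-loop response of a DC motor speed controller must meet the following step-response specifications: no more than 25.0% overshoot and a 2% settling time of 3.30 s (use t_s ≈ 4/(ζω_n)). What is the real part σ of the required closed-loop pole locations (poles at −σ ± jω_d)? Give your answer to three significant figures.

σ ≈ 1.21

The settling-time spec alone fixes σ = ζω_n = 4/t_s = 4/3.30 = 1.21.
(Overshoot then fixes ζ = 0.404 and hence ω_d = σ·√(1−ζ²)/ζ = 2.75 rad/s.)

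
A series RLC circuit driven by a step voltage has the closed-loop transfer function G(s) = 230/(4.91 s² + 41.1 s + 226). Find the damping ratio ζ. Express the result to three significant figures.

ζ ≈ 0.617

Dividing through by 4.91: denominator becomes s² + 8.371 s + 46.03.
So ω_n = √46.03 = 6.78 rad/s and ζ = 8.371/(2·6.78) = 0.617.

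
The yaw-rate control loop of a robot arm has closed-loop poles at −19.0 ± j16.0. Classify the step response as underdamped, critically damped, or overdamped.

underdamped

Since the poles form a complex-conjugate pair with nonzero imaginary part, the response is underdamped.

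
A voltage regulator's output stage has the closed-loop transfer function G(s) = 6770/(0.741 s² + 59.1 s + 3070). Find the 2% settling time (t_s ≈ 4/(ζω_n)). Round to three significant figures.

Dividing through by 0.741: denominator becomes s² + 79.76 s + 4143.
So ω_n = √4143 = 64.4 rad/s and ζ = 79.76/(2·64.4) = 0.620.
t_s ≈ 4/(ζω_n) = 0.100 s.

t_s ≈ 0.100 s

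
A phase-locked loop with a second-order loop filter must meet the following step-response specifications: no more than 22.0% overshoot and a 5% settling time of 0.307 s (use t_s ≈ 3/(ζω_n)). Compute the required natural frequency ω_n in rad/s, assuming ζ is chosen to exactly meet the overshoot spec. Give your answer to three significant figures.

From %OS = 100·exp(−πζ/√(1−ζ²)), invert to get ζ = −ln(OS)/√(π² + ln²(OS)) with OS = 0.220.
−ln 0.220 = 1.514, so ζ = 1.514/√(π² + 2.293) = 0.434.
Then ω_n = 3/(ζ t_s) = 3/(0.434 × 0.307) = 22.5 rad/s.

ω_n ≈ 22.5 rad/s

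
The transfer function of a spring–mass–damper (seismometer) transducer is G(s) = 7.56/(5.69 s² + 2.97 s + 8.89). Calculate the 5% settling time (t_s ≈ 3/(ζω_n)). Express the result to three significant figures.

t_s ≈ 11.5 s

Dividing through by 5.69: denominator becomes s² + 0.5220 s + 1.562.
So ω_n = √1.562 = 1.25 rad/s and ζ = 0.5220/(2·1.25) = 0.209.
t_s ≈ 3/(ζω_n) = 11.5 s.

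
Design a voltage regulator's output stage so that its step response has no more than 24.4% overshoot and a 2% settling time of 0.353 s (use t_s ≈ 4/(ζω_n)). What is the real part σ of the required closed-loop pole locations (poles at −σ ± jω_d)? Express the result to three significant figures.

The settling-time spec alone fixes σ = ζω_n = 4/t_s = 4/0.353 = 11.3.
(Overshoot then fixes ζ = 0.410 and hence ω_d = σ·√(1−ζ²)/ζ = 25.2 rad/s.)

σ ≈ 11.3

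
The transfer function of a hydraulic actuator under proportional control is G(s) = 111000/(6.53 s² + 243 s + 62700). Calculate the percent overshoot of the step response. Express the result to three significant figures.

Dividing through by 6.53: denominator becomes s² + 37.21 s + 9602.
So ω_n = √9602 = 98.0 rad/s and ζ = 37.21/(2·98.0) = 0.190.
Overshoot: exp(−π·0.190/√(1−0.190²)) = 0.545, i.e. 54.5%.

%OS ≈ 54.5%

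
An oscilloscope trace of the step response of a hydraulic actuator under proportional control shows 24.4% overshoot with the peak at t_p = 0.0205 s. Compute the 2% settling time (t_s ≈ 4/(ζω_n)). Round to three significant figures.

From the overshoot, ζ = −ln(OS)/√(π²+ln²(OS)) = 0.410.
From t_p = π/ω_d, ω_d = π/0.0205 = 153 rad/s, so ω_n = ω_d/√(1−ζ²) = 168 rad/s.
t_s ≈ 4/(ζω_n) = 4/(0.410·168) = 0.0581 s.

t_s ≈ 0.0581 s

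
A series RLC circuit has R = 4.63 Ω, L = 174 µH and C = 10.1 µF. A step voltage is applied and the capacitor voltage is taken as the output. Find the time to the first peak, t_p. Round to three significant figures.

t_p ≈ 0.000159 s

For a series RLC circuit (capacitor voltage as output), ω_n = 1/√(LC) = 1/√(174 µH · 10.1 µF) = 23900 rad/s.
ζ = (R/2)·√(C/L) = (4.63/2)·√(10.1 µF/174 µH) = 0.558.
ω_d = 23900·√(1 − 0.558²) = 19800 rad/s. t_p = π/ω_d = 0.000159 s.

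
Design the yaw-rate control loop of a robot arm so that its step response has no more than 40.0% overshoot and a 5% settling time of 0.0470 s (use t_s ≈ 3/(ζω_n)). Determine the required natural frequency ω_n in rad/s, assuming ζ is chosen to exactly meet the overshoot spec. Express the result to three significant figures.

Inverting the overshoot relation: ζ = |ln 0.400|/√(π² + ln²0.400) = 0.280.
Then ω_n = 3/(ζ t_s) = 3/(0.280 × 0.0470) = 228 rad/s.

ω_n ≈ 228 rad/s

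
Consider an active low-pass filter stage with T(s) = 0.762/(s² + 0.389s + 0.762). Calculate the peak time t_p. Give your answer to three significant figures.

Matching coefficients with s² + 2ζω_n s + ω_n² gives ω_n² = 0.762 ⇒ ω_n = 0.873 rad/s, and ζ = 0.389/(2ω_n) = 0.223.
ω_d = 0.873·√(1 − 0.223²) = 0.851 rad/s. Then t_p = π/ω_d = 3.69 s.

t_p ≈ 3.69 s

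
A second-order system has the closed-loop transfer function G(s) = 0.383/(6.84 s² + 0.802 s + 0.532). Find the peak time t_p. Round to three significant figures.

Dividing through by 6.84: denominator becomes s² + 0.1173 s + 0.07778.
So ω_n = √0.07778 = 0.279 rad/s and ζ = 0.1173/(2·0.279) = 0.210.
The damped frequency ω_d = ω_n√(1−ζ²) = 0.273 rad/s. t_p = π/ω_d = 11.5 s.

t_p ≈ 11.5 s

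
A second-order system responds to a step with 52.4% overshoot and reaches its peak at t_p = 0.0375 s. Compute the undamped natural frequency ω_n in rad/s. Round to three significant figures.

ω_n ≈ 85.5 rad/s

The overshoot fixes ζ = −ln(OS)/√(π²+ln²(OS)) = 0.201.
From t_p = π/ω_d, ω_d = π/0.0375 = 83.8 rad/s, so ω_n = ω_d/√(1−ζ²) = 85.5 rad/s.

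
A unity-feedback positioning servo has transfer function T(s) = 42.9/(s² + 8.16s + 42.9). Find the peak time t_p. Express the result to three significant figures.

Matching coefficients with s² + 2ζω_n s + ω_n² gives ω_n² = 42.9 ⇒ ω_n = 6.55 rad/s, and ζ = 8.16/(2ω_n) = 0.623.
ω_d = ω_n√(1−ζ²) = 5.12 rad/s. Then t_p = π/ω_d = 0.613 s.

t_p ≈ 0.613 s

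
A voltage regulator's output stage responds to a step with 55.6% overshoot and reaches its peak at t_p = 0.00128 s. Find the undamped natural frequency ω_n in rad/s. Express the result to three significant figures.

ω_n ≈ 2500 rad/s

The overshoot fixes ζ = −ln(OS)/√(π²+ln²(OS)) = 0.184.
From t_p = π/ω_d, ω_d = π/0.00128 = 2450 rad/s, so ω_n = ω_d/√(1−ζ²) = 2500 rad/s.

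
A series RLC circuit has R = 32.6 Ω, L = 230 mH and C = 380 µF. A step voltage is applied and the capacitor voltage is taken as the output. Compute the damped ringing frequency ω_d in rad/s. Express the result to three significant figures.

ω_d ≈ 80.1 rad/s

For a series RLC circuit (capacitor voltage as output), ω_n = 1/√(LC) = 1/√(230 mH · 380 µF) = 107 rad/s.
ζ = (R/2)·√(C/L) = (32.6/2)·√(380 µF/230 mH) = 0.663.
ω_d = 107·√(1 − 0.663²) = 80.1 rad/s.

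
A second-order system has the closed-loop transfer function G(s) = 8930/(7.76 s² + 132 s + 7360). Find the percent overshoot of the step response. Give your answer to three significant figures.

Dividing through by 7.76: denominator becomes s² + 17.01 s + 948.5.
So ω_n = √948.5 = 30.8 rad/s and ζ = 17.01/(2·30.8) = 0.276.
%OS = 100 e^{−πζ/√(1−ζ²)} with ζ = 0.276 gives 40.5%.

%OS ≈ 40.5%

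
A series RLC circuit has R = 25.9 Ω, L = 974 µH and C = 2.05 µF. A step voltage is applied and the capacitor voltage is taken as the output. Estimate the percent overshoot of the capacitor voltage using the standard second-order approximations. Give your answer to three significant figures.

%OS ≈ 9.82%

For a series RLC circuit (capacitor voltage as output), ω_n = 1/√(LC) = 1/√(974 µH · 2.05 µF) = 22400 rad/s.
ζ = (R/2)·√(C/L) = (25.9/2)·√(2.05 µF/974 µH) = 0.594.
%OS = 100 e^{−πζ/√(1−ζ²)} with ζ = 0.594 gives 9.82%.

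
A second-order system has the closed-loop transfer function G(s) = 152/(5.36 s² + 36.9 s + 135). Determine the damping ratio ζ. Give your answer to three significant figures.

Dividing through by 5.36: denominator becomes s² + 6.884 s + 25.19.
So ω_n = √25.19 = 5.02 rad/s and ζ = 6.884/(2·5.02) = 0.686.

ζ ≈ 0.686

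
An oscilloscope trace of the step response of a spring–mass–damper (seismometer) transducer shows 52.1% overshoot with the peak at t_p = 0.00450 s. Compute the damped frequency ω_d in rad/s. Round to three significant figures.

ω_d ≈ 698 rad/s

t_p = π/ω_d, so ω_d = π/0.00450 = 698 rad/s.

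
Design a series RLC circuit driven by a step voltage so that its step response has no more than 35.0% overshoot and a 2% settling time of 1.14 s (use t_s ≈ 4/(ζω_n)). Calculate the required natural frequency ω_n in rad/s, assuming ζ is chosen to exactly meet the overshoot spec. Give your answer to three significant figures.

From %OS = 100·exp(−πζ/√(1−ζ²)), invert to get ζ = −ln(OS)/√(π² + ln²(OS)) with OS = 0.350.
−ln 0.350 = 1.050, so ζ = 1.050/√(π² + 1.102) = 0.317.
Then ω_n = 4/(ζ t_s) = 4/(0.317 × 1.14) = 11.1 rad/s.

ω_n ≈ 11.1 rad/s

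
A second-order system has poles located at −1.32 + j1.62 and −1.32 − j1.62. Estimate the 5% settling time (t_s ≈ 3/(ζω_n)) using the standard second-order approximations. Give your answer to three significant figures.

t_s ≈ 2.27 s

For poles at −σ ± jω_d, ζω_n = σ = 1.32, so t_s ≈ 3/σ = 2.27 s.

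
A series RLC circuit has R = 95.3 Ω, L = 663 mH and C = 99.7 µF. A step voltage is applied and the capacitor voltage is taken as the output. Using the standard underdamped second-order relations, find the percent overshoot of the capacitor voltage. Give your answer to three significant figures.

%OS ≈ 10.4%

For a series RLC circuit (capacitor voltage as output), ω_n = 1/√(LC) = 1/√(663 mH · 99.7 µF) = 123 rad/s.
ζ = (R/2)·√(C/L) = (95.3/2)·√(99.7 µF/663 mH) = 0.584.
%OS = 100 e^{−πζ/√(1−ζ²)} with ζ = 0.584 gives 10.4%.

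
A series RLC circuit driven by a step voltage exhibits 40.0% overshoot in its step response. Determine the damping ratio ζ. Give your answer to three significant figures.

ζ ≈ 0.280

From %OS = 100·exp(−πζ/√(1−ζ²)), invert to get ζ = −ln(OS)/√(π² + ln²(OS)) with OS = 0.400.
−ln 0.400 = 0.9163, so ζ = 0.9163/√(π² + 0.8396) = 0.280.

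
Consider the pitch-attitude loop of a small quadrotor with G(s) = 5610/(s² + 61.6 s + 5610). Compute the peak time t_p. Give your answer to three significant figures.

Comparing the denominator to s² + 2ζω_n s + ω_n²: ω_n = √5610 = 74.9 rad/s, and 2ζω_n = 61.6 so ζ = 61.6/(2·74.9) = 0.411.
The damped frequency ω_d = ω_n√(1−ζ²) = 68.3 rad/s. Then t_p = π/ω_d = 0.0460 s.

t_p ≈ 0.0460 s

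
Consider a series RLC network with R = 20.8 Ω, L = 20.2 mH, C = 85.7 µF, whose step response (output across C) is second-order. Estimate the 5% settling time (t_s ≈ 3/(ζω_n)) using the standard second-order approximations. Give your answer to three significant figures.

For a series RLC circuit (capacitor voltage as output), ω_n = 1/√(LC) = 1/√(20.2 mH · 85.7 µF) = 760 rad/s.
ζ = (R/2)·√(C/L) = (20.8/2)·√(85.7 µF/20.2 mH) = 0.677.
t_s ≈ 3/(ζω_n) = 0.00583 s.

t_s ≈ 0.00583 s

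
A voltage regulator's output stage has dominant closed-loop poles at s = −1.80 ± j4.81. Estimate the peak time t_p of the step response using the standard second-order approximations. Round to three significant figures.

t_p = π/ω_d with ω_d = 4.81 (the imaginary part), so t_p = 0.653 s.

t_p ≈ 0.653 s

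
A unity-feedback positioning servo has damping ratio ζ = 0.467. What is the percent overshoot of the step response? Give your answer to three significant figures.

%OS ≈ 19.0%

For an underdamped second-order system, %OS = 100·exp(−πζ/√(1−ζ²)).
πζ/√(1−ζ²) = π·0.467/√(1−0.218) = 1.659, so %OS = 100·e^(−1.659) = 19.0%.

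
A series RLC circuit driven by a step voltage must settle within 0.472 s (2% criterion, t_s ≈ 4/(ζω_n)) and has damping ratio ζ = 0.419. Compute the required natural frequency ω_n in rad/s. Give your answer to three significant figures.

ω_n ≈ 20.2 rad/s

Rearranging t_s ≈ 4/(ζω_n) gives ω_n = 4/(ζ·t_s) = 4/(0.419 × 0.472) = 20.2 rad/s.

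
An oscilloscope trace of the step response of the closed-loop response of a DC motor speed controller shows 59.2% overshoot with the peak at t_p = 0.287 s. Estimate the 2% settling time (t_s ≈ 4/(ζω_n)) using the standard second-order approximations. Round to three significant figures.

From the overshoot, ζ = −ln(OS)/√(π²+ln²(OS)) = 0.165.
t_p = π/ω_d ⇒ ω_d = 10.9 rad/s; then ω_n = ω_d/√(1−ζ²) = 11.1 rad/s.
t_s ≈ 4/(ζω_n) = 4/(0.165·11.1) = 2.19 s.

t_s ≈ 2.19 s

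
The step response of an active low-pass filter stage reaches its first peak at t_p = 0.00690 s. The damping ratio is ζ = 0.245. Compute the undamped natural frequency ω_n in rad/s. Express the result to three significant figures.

ω_n ≈ 470 rad/s

Peak time t_p = π/ω_d, so ω_d = π/t_p = π/0.00690 = 455 rad/s.
ω_n = ω_d/√(1−ζ²) = 455/√0.940 = 470 rad/s.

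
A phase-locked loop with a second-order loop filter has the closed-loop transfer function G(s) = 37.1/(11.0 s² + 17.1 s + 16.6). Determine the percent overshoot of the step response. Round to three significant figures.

Dividing through by 11.0: denominator becomes s² + 1.555 s + 1.509.
So ω_n = √1.509 = 1.23 rad/s and ζ = 1.555/(2·1.23) = 0.633.
Overshoot: exp(−π·0.633/√(1−0.633²)) = 0.0768, i.e. 7.68%.

%OS ≈ 7.68%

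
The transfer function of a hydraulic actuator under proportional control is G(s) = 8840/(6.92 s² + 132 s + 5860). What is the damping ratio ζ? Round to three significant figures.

Dividing through by 6.92: denominator becomes s² + 19.08 s + 846.8.
So ω_n = √846.8 = 29.1 rad/s and ζ = 19.08/(2·29.1) = 0.328.

ζ ≈ 0.328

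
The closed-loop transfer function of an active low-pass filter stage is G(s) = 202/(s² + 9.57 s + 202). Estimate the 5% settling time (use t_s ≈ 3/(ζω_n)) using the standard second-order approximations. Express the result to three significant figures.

ω_n = √202 = 14.2 rad/s; ζ = 9.57/(2·14.2) = 0.337.
t_s ≈ 3/(ζω_n) = 3/(0.337·14.2) = 0.627 s.

t_s ≈ 0.627 s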